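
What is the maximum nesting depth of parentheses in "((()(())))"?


Input: "((()(())))"
Tracking depth:
  Position 0 '(': depth becomes 1
  Position 1 '(': depth becomes 2
  Position 2 '(': depth becomes 3
  Position 3 ')': depth becomes 2
  Position 4 '(': depth becomes 3
  Position 5 '(': depth becomes 4
  Position 6 ')': depth becomes 3
  Position 7 ')': depth becomes 2
  Position 8 ')': depth becomes 1
  Position 9 ')': depth becomes 0
Maximum depth reached: 4

4


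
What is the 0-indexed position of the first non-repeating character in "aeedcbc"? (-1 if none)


Input: aeedcbc
Character frequencies:
  'a': 1
  'b': 1
  'c': 2
  'd': 1
  'e': 2
Scanning left to right for freq == 1:
  Position 0 ('a'): unique! => answer = 0

0


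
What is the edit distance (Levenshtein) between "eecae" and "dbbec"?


Computing edit distance: "eecae" -> "dbbec"
DP table:
           d    b    b    e    c
      0    1    2    3    4    5
  e   1    1    2    3    3    4
  e   2    2    2    3    3    4
  c   3    3    3    3    4    3
  a   4    4    4    4    4    4
  e   5    5    5    5    4    5
Edit distance = dp[5][5] = 5

5


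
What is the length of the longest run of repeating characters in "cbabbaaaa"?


Input: "cbabbaaaa"
Scanning for longest run:
  Position 1 ('b'): new char, reset run to 1
  Position 2 ('a'): new char, reset run to 1
  Position 3 ('b'): new char, reset run to 1
  Position 4 ('b'): continues run of 'b', length=2
  Position 5 ('a'): new char, reset run to 1
  Position 6 ('a'): continues run of 'a', length=2
  Position 7 ('a'): continues run of 'a', length=3
  Position 8 ('a'): continues run of 'a', length=4
Longest run: 'a' with length 4

4


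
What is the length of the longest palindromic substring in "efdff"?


Input: "efdff"
Checking substrings for palindromes:
  [1:4] "fdf" (len 3) => palindrome
  [3:5] "ff" (len 2) => palindrome
Longest palindromic substring: "fdf" with length 3

3


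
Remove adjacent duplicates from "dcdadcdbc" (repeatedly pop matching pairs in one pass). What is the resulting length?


Input: dcdadcdbc
Stack-based adjacent duplicate removal:
  Read 'd': push. Stack: d
  Read 'c': push. Stack: dc
  Read 'd': push. Stack: dcd
  Read 'a': push. Stack: dcda
  Read 'd': push. Stack: dcdad
  Read 'c': push. Stack: dcdadc
  Read 'd': push. Stack: dcdadcd
  Read 'b': push. Stack: dcdadcdb
  Read 'c': push. Stack: dcdadcdbc
Final stack: "dcdadcdbc" (length 9)

9


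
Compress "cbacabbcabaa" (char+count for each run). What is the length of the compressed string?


Input: cbacabbcabaa
Runs:
  'c' x 1 => "c1"
  'b' x 1 => "b1"
  'a' x 1 => "a1"
  'c' x 1 => "c1"
  'a' x 1 => "a1"
  'b' x 2 => "b2"
  'c' x 1 => "c1"
  'a' x 1 => "a1"
  'b' x 1 => "b1"
  'a' x 2 => "a2"
Compressed: "c1b1a1c1a1b2c1a1b1a2"
Compressed length: 20

20


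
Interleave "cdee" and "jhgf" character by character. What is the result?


Interleaving "cdee" and "jhgf":
  Position 0: 'c' from first, 'j' from second => "cj"
  Position 1: 'd' from first, 'h' from second => "dh"
  Position 2: 'e' from first, 'g' from second => "eg"
  Position 3: 'e' from first, 'f' from second => "ef"
Result: cjdhegef

cjdhegef


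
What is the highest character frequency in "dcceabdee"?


Input: dcceabdee
Character counts:
  'a': 1
  'b': 1
  'c': 2
  'd': 2
  'e': 3
Maximum frequency: 3

3


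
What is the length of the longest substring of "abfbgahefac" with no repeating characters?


Input: "abfbgahefac"
Sliding window (track last position of each char):
  Position 0 ('a'): window [0,0] length 1 -- new best
  Position 1 ('b'): window [0,1] length 2 -- new best
  Position 2 ('f'): window [0,2] length 3 -- new best
  Position 3 ('b'): repeat (last at 1), move window start to 2
  Position 3 ('b'): window [2,3] length 2
  Position 4 ('g'): window [2,4] length 3
  Position 5 ('a'): window [2,5] length 4 -- new best
  Position 6 ('h'): window [2,6] length 5 -- new best
  Position 7 ('e'): window [2,7] length 6 -- new best
  Position 8 ('f'): repeat (last at 2), move window start to 3
  Position 8 ('f'): window [3,8] length 6
  Position 9 ('a'): repeat (last at 5), move window start to 6
  Position 9 ('a'): window [6,9] length 4
  Position 10 ('c'): window [6,10] length 5
Longest substring with no repeats: "fbgahe" with length 6

6


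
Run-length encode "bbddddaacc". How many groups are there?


Input: bbddddaacc
Scanning for consecutive runs:
  Group 1: 'b' x 2 (positions 0-1)
  Group 2: 'd' x 4 (positions 2-5)
  Group 3: 'a' x 2 (positions 6-7)
  Group 4: 'c' x 2 (positions 8-9)
Total groups: 4

4


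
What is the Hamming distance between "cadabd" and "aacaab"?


Comparing "cadabd" and "aacaab" position by position:
  Position 0: 'c' vs 'a' => differ
  Position 1: 'a' vs 'a' => same
  Position 2: 'd' vs 'c' => differ
  Position 3: 'a' vs 'a' => same
  Position 4: 'b' vs 'a' => differ
  Position 5: 'd' vs 'b' => differ
Total differences (Hamming distance): 4

4


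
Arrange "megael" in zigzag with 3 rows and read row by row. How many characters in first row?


Zigzag "megael" into 3 rows:
Placing characters:
  'm' => row 0
  'e' => row 1
  'g' => row 2
  'a' => row 1
  'e' => row 0
  'l' => row 1
Rows:
  Row 0: "me"
  Row 1: "eal"
  Row 2: "g"
First row length: 2

2


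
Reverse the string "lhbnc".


Input: lhbnc
Reading characters right to left:
  Position 4: 'c'
  Position 3: 'n'
  Position 2: 'b'
  Position 1: 'h'
  Position 0: 'l'
Reversed: cnbhl

cnbhl


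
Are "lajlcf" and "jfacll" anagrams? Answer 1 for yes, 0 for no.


Strings: "lajlcf", "jfacll"
Sorted first:  acfjll
Sorted second: acfjll
Sorted forms match => anagrams

1


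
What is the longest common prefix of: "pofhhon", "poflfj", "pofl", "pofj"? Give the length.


Words: pofhhon, poflfj, pofl, pofj
  Position 0: all 'p' => match
  Position 1: all 'o' => match
  Position 2: all 'f' => match
  Position 3: ('h', 'l', 'l', 'j') => mismatch, stop
LCP = "pof" (length 3)

3


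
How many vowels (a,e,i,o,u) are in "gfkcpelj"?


Input: gfkcpelj
Checking each character:
  'g' at position 0: consonant
  'f' at position 1: consonant
  'k' at position 2: consonant
  'c' at position 3: consonant
  'p' at position 4: consonant
  'e' at position 5: vowel (running total: 1)
  'l' at position 6: consonant
  'j' at position 7: consonant
Total vowels: 1

1


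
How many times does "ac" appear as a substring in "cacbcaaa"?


Searching for "ac" in "cacbcaaa"
Scanning each position:
  Position 0: "ca" => no
  Position 1: "ac" => MATCH
  Position 2: "cb" => no
  Position 3: "bc" => no
  Position 4: "ca" => no
  Position 5: "aa" => no
  Position 6: "aa" => no
Total occurrences: 1

1


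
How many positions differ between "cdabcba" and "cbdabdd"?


Comparing "cdabcba" and "cbdabdd" position by position:
  Position 0: 'c' vs 'c' => same
  Position 1: 'd' vs 'b' => DIFFER
  Position 2: 'a' vs 'd' => DIFFER
  Position 3: 'b' vs 'a' => DIFFER
  Position 4: 'c' vs 'b' => DIFFER
  Position 5: 'b' vs 'd' => DIFFER
  Position 6: 'a' vs 'd' => DIFFER
Positions that differ: 6

6


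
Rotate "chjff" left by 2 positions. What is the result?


Input: "chjff", rotate left by 2
First 2 characters: "ch"
Remaining characters: "jff"
Concatenate remaining + first: "jff" + "ch" = "jffch"

jffch


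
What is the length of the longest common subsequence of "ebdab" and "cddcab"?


LCS of "ebdab" and "cddcab"
DP table:
           c    d    d    c    a    b
      0    0    0    0    0    0    0
  e   0    0    0    0    0    0    0
  b   0    0    0    0    0    0    1
  d   0    0    1    1    1    1    1
  a   0    0    1    1    1    2    2
  b   0    0    1    1    1    2    3
LCS length = dp[5][6] = 3

3


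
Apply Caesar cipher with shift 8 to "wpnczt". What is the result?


Caesar cipher: shift "wpnczt" by 8
  'w' (pos 22) + 8 = pos 4 = 'e'
  'p' (pos 15) + 8 = pos 23 = 'x'
  'n' (pos 13) + 8 = pos 21 = 'v'
  'c' (pos 2) + 8 = pos 10 = 'k'
  'z' (pos 25) + 8 = pos 7 = 'h'
  't' (pos 19) + 8 = pos 1 = 'b'
Result: exvkhb

exvkhb


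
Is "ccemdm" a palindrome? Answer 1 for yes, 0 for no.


Input: ccemdm
Reversed: mdmecc
  Compare pos 0 ('c') with pos 5 ('m'): MISMATCH
  Compare pos 1 ('c') with pos 4 ('d'): MISMATCH
  Compare pos 2 ('e') with pos 3 ('m'): MISMATCH
Result: not a palindrome

0


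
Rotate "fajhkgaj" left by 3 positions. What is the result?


Input: "fajhkgaj", rotate left by 3
First 3 characters: "faj"
Remaining characters: "hkgaj"
Concatenate remaining + first: "hkgaj" + "faj" = "hkgajfaj"

hkgajfaj


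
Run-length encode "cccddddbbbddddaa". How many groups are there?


Input: cccddddbbbddddaa
Scanning for consecutive runs:
  Group 1: 'c' x 3 (positions 0-2)
  Group 2: 'd' x 4 (positions 3-6)
  Group 3: 'b' x 3 (positions 7-9)
  Group 4: 'd' x 4 (positions 10-13)
  Group 5: 'a' x 2 (positions 14-15)
Total groups: 5

5


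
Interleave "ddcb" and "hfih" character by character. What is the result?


Interleaving "ddcb" and "hfih":
  Position 0: 'd' from first, 'h' from second => "dh"
  Position 1: 'd' from first, 'f' from second => "df"
  Position 2: 'c' from first, 'i' from second => "ci"
  Position 3: 'b' from first, 'h' from second => "bh"
Result: dhdfcibh

dhdfcibh


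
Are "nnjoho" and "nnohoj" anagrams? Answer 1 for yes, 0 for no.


Strings: "nnjoho", "nnohoj"
Sorted first:  hjnnoo
Sorted second: hjnnoo
Sorted forms match => anagrams

1


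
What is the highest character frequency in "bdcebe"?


Input: bdcebe
Character counts:
  'b': 2
  'c': 1
  'd': 1
  'e': 2
Maximum frequency: 2

2


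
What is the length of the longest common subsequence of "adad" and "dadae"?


LCS of "adad" and "dadae"
DP table:
           d    a    d    a    e
      0    0    0    0    0    0
  a   0    0    1    1    1    1
  d   0    1    1    2    2    2
  a   0    1    2    2    3    3
  d   0    1    2    3    3    3
LCS length = dp[4][5] = 3

3


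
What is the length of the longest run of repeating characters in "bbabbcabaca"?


Input: "bbabbcabaca"
Scanning for longest run:
  Position 1 ('b'): continues run of 'b', length=2
  Position 2 ('a'): new char, reset run to 1
  Position 3 ('b'): new char, reset run to 1
  Position 4 ('b'): continues run of 'b', length=2
  Position 5 ('c'): new char, reset run to 1
  Position 6 ('a'): new char, reset run to 1
  Position 7 ('b'): new char, reset run to 1
  Position 8 ('a'): new char, reset run to 1
  Position 9 ('c'): new char, reset run to 1
  Position 10 ('a'): new char, reset run to 1
Longest run: 'b' with length 2

2


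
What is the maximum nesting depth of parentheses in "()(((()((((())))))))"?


Input: "()(((()((((())))))))"
Tracking depth:
  Position 0 '(': depth becomes 1
  Position 1 ')': depth becomes 0
  Position 2 '(': depth becomes 1
  Position 3 '(': depth becomes 2
  Position 4 '(': depth becomes 3
  Position 5 '(': depth becomes 4
  Position 6 ')': depth becomes 3
  Position 7 '(': depth becomes 4
  Position 8 '(': depth becomes 5
  Position 9 '(': depth becomes 6
  Position 10 '(': depth becomes 7
  Position 11 '(': depth becomes 8
  Position 12 ')': depth becomes 7
  Position 13 ')': depth becomes 6
  Position 14 ')': depth becomes 5
  Position 15 ')': depth becomes 4
  Position 16 ')': depth becomes 3
  Position 17 ')': depth becomes 2
  Position 18 ')': depth becomes 1
  Position 19 ')': depth becomes 0
Maximum depth reached: 8

8


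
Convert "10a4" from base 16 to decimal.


Input: "10a4" in base 16
Positional expansion:
  Digit '1' (value 1) x 16^3 = 4096
  Digit '0' (value 0) x 16^2 = 0
  Digit 'a' (value 10) x 16^1 = 160
  Digit '4' (value 4) x 16^0 = 4
Sum = 4260

4260


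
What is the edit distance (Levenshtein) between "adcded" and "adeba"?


Computing edit distance: "adcded" -> "adeba"
DP table:
           a    d    e    b    a
      0    1    2    3    4    5
  a   1    0    1    2    3    4
  d   2    1    0    1    2    3
  c   3    2    1    1    2    3
  d   4    3    2    2    2    3
  e   5    4    3    2    3    3
  d   6    5    4    3    3    4
Edit distance = dp[6][5] = 4

4


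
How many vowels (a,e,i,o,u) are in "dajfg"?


Input: dajfg
Checking each character:
  'd' at position 0: consonant
  'a' at position 1: vowel (running total: 1)
  'j' at position 2: consonant
  'f' at position 3: consonant
  'g' at position 4: consonant
Total vowels: 1

1


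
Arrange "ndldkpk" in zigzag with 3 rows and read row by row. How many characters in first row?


Zigzag "ndldkpk" into 3 rows:
Placing characters:
  'n' => row 0
  'd' => row 1
  'l' => row 2
  'd' => row 1
  'k' => row 0
  'p' => row 1
  'k' => row 2
Rows:
  Row 0: "nk"
  Row 1: "ddp"
  Row 2: "lk"
First row length: 2

2


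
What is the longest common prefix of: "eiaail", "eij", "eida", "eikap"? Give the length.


Words: eiaail, eij, eida, eikap
  Position 0: all 'e' => match
  Position 1: all 'i' => match
  Position 2: ('a', 'j', 'd', 'k') => mismatch, stop
LCP = "ei" (length 2)

2


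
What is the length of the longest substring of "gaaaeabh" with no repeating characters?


Input: "gaaaeabh"
Sliding window (track last position of each char):
  Position 0 ('g'): window [0,0] length 1 -- new best
  Position 1 ('a'): window [0,1] length 2 -- new best
  Position 2 ('a'): repeat (last at 1), move window start to 2
  Position 2 ('a'): window [2,2] length 1
  Position 3 ('a'): repeat (last at 2), move window start to 3
  Position 3 ('a'): window [3,3] length 1
  Position 4 ('e'): window [3,4] length 2
  Position 5 ('a'): repeat (last at 3), move window start to 4
  Position 5 ('a'): window [4,5] length 2
  Position 6 ('b'): window [4,6] length 3 -- new best
  Position 7 ('h'): window [4,7] length 4 -- new best
Longest substring with no repeats: "eabh" with length 4

4


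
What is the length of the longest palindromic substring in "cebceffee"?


Input: "cebceffee"
Checking substrings for palindromes:
  [4:8] "effe" (len 4) => palindrome
  [5:7] "ff" (len 2) => palindrome
  [7:9] "ee" (len 2) => palindrome
Longest palindromic substring: "effe" with length 4

4


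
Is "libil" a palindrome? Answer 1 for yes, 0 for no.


Input: libil
Reversed: libil
  Compare pos 0 ('l') with pos 4 ('l'): match
  Compare pos 1 ('i') with pos 3 ('i'): match
Result: palindrome

1


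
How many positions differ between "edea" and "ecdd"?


Comparing "edea" and "ecdd" position by position:
  Position 0: 'e' vs 'e' => same
  Position 1: 'd' vs 'c' => DIFFER
  Position 2: 'e' vs 'd' => DIFFER
  Position 3: 'a' vs 'd' => DIFFER
Positions that differ: 3

3


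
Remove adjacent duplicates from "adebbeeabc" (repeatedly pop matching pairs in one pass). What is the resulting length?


Input: adebbeeabc
Stack-based adjacent duplicate removal:
  Read 'a': push. Stack: a
  Read 'd': push. Stack: ad
  Read 'e': push. Stack: ade
  Read 'b': push. Stack: adeb
  Read 'b': matches stack top 'b' => pop. Stack: ade
  Read 'e': matches stack top 'e' => pop. Stack: ad
  Read 'e': push. Stack: ade
  Read 'a': push. Stack: adea
  Read 'b': push. Stack: adeab
  Read 'c': push. Stack: adeabc
Final stack: "adeabc" (length 6)

6


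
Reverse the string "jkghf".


Input: jkghf
Reading characters right to left:
  Position 4: 'f'
  Position 3: 'h'
  Position 2: 'g'
  Position 1: 'k'
  Position 0: 'j'
Reversed: fhgkj

fhgkj


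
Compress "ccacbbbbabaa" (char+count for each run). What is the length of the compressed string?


Input: ccacbbbbabaa
Runs:
  'c' x 2 => "c2"
  'a' x 1 => "a1"
  'c' x 1 => "c1"
  'b' x 4 => "b4"
  'a' x 1 => "a1"
  'b' x 1 => "b1"
  'a' x 2 => "a2"
Compressed: "c2a1c1b4a1b1a2"
Compressed length: 14

14


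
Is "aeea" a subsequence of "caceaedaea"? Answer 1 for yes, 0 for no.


Check if "aeea" is a subsequence of "caceaedaea"
Greedy scan:
  Position 0 ('c'): no match needed
  Position 1 ('a'): matches sub[0] = 'a'
  Position 2 ('c'): no match needed
  Position 3 ('e'): matches sub[1] = 'e'
  Position 4 ('a'): no match needed
  Position 5 ('e'): matches sub[2] = 'e'
  Position 6 ('d'): no match needed
  Position 7 ('a'): matches sub[3] = 'a'
  Position 8 ('e'): no match needed
  Position 9 ('a'): no match needed
All 4 characters matched => is a subsequence

1


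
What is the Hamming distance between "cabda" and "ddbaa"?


Comparing "cabda" and "ddbaa" position by position:
  Position 0: 'c' vs 'd' => differ
  Position 1: 'a' vs 'd' => differ
  Position 2: 'b' vs 'b' => same
  Position 3: 'd' vs 'a' => differ
  Position 4: 'a' vs 'a' => same
Total differences (Hamming distance): 3

3


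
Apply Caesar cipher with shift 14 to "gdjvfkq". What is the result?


Caesar cipher: shift "gdjvfkq" by 14
  'g' (pos 6) + 14 = pos 20 = 'u'
  'd' (pos 3) + 14 = pos 17 = 'r'
  'j' (pos 9) + 14 = pos 23 = 'x'
  'v' (pos 21) + 14 = pos 9 = 'j'
  'f' (pos 5) + 14 = pos 19 = 't'
  'k' (pos 10) + 14 = pos 24 = 'y'
  'q' (pos 16) + 14 = pos 4 = 'e'
Result: urxjtye

urxjtye


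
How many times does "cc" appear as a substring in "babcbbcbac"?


Searching for "cc" in "babcbbcbac"
Scanning each position:
  Position 0: "ba" => no
  Position 1: "ab" => no
  Position 2: "bc" => no
  Position 3: "cb" => no
  Position 4: "bb" => no
  Position 5: "bc" => no
  Position 6: "cb" => no
  Position 7: "ba" => no
  Position 8: "ac" => no
Total occurrences: 0

0


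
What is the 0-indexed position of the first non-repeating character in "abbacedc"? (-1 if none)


Input: abbacedc
Character frequencies:
  'a': 2
  'b': 2
  'c': 2
  'd': 1
  'e': 1
Scanning left to right for freq == 1:
  Position 0 ('a'): freq=2, skip
  Position 1 ('b'): freq=2, skip
  Position 2 ('b'): freq=2, skip
  Position 3 ('a'): freq=2, skip
  Position 4 ('c'): freq=2, skip
  Position 5 ('e'): unique! => answer = 5

5


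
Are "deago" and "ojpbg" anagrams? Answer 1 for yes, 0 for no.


Strings: "deago", "ojpbg"
Sorted first:  adego
Sorted second: bgjop
Differ at position 0: 'a' vs 'b' => not anagrams

0


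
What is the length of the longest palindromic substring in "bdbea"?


Input: "bdbea"
Checking substrings for palindromes:
  [0:3] "bdb" (len 3) => palindrome
Longest palindromic substring: "bdb" with length 3

3


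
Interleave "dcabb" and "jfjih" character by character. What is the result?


Interleaving "dcabb" and "jfjih":
  Position 0: 'd' from first, 'j' from second => "dj"
  Position 1: 'c' from first, 'f' from second => "cf"
  Position 2: 'a' from first, 'j' from second => "aj"
  Position 3: 'b' from first, 'i' from second => "bi"
  Position 4: 'b' from first, 'h' from second => "bh"
Result: djcfajbibh

djcfajbibh


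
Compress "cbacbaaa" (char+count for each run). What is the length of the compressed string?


Input: cbacbaaa
Runs:
  'c' x 1 => "c1"
  'b' x 1 => "b1"
  'a' x 1 => "a1"
  'c' x 1 => "c1"
  'b' x 1 => "b1"
  'a' x 3 => "a3"
Compressed: "c1b1a1c1b1a3"
Compressed length: 12

12


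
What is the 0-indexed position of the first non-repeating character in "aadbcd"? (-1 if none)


Input: aadbcd
Character frequencies:
  'a': 2
  'b': 1
  'c': 1
  'd': 2
Scanning left to right for freq == 1:
  Position 0 ('a'): freq=2, skip
  Position 1 ('a'): freq=2, skip
  Position 2 ('d'): freq=2, skip
  Position 3 ('b'): unique! => answer = 3

3


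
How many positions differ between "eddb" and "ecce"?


Comparing "eddb" and "ecce" position by position:
  Position 0: 'e' vs 'e' => same
  Position 1: 'd' vs 'c' => DIFFER
  Position 2: 'd' vs 'c' => DIFFER
  Position 3: 'b' vs 'e' => DIFFER
Positions that differ: 3

3


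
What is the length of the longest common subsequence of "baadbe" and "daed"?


LCS of "baadbe" and "daed"
DP table:
           d    a    e    d
      0    0    0    0    0
  b   0    0    0    0    0
  a   0    0    1    1    1
  a   0    0    1    1    1
  d   0    1    1    1    2
  b   0    1    1    1    2
  e   0    1    1    2    2
LCS length = dp[6][4] = 2

2


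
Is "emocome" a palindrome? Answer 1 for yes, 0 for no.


Input: emocome
Reversed: emocome
  Compare pos 0 ('e') with pos 6 ('e'): match
  Compare pos 1 ('m') with pos 5 ('m'): match
  Compare pos 2 ('o') with pos 4 ('o'): match
Result: palindrome

1


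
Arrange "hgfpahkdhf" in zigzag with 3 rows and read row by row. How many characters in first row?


Zigzag "hgfpahkdhf" into 3 rows:
Placing characters:
  'h' => row 0
  'g' => row 1
  'f' => row 2
  'p' => row 1
  'a' => row 0
  'h' => row 1
  'k' => row 2
  'd' => row 1
  'h' => row 0
  'f' => row 1
Rows:
  Row 0: "hah"
  Row 1: "gphdf"
  Row 2: "fk"
First row length: 3

3


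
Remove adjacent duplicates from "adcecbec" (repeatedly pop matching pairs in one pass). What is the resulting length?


Input: adcecbec
Stack-based adjacent duplicate removal:
  Read 'a': push. Stack: a
  Read 'd': push. Stack: ad
  Read 'c': push. Stack: adc
  Read 'e': push. Stack: adce
  Read 'c': push. Stack: adcec
  Read 'b': push. Stack: adcecb
  Read 'e': push. Stack: adcecbe
  Read 'c': push. Stack: adcecbec
Final stack: "adcecbec" (length 8)

8


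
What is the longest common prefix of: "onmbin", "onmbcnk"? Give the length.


Words: onmbin, onmbcnk
  Position 0: all 'o' => match
  Position 1: all 'n' => match
  Position 2: all 'm' => match
  Position 3: all 'b' => match
  Position 4: ('i', 'c') => mismatch, stop
LCP = "onmb" (length 4)

4


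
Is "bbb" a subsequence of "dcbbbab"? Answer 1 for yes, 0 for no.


Check if "bbb" is a subsequence of "dcbbbab"
Greedy scan:
  Position 0 ('d'): no match needed
  Position 1 ('c'): no match needed
  Position 2 ('b'): matches sub[0] = 'b'
  Position 3 ('b'): matches sub[1] = 'b'
  Position 4 ('b'): matches sub[2] = 'b'
  Position 5 ('a'): no match needed
  Position 6 ('b'): no match needed
All 3 characters matched => is a subsequence

1


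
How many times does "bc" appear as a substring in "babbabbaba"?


Searching for "bc" in "babbabbaba"
Scanning each position:
  Position 0: "ba" => no
  Position 1: "ab" => no
  Position 2: "bb" => no
  Position 3: "ba" => no
  Position 4: "ab" => no
  Position 5: "bb" => no
  Position 6: "ba" => no
  Position 7: "ab" => no
  Position 8: "ba" => no
Total occurrences: 0

0


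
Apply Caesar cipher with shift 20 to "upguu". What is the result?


Caesar cipher: shift "upguu" by 20
  'u' (pos 20) + 20 = pos 14 = 'o'
  'p' (pos 15) + 20 = pos 9 = 'j'
  'g' (pos 6) + 20 = pos 0 = 'a'
  'u' (pos 20) + 20 = pos 14 = 'o'
  'u' (pos 20) + 20 = pos 14 = 'o'
Result: ojaoo

ojaoo


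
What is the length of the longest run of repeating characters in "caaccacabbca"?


Input: "caaccacabbca"
Scanning for longest run:
  Position 1 ('a'): new char, reset run to 1
  Position 2 ('a'): continues run of 'a', length=2
  Position 3 ('c'): new char, reset run to 1
  Position 4 ('c'): continues run of 'c', length=2
  Position 5 ('a'): new char, reset run to 1
  Position 6 ('c'): new char, reset run to 1
  Position 7 ('a'): new char, reset run to 1
  Position 8 ('b'): new char, reset run to 1
  Position 9 ('b'): continues run of 'b', length=2
  Position 10 ('c'): new char, reset run to 1
  Position 11 ('a'): new char, reset run to 1
Longest run: 'a' with length 2

2


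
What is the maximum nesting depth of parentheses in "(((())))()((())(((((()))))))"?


Input: "(((())))()((())(((((()))))))"
Tracking depth:
  Position 0 '(': depth becomes 1
  Position 1 '(': depth becomes 2
  Position 2 '(': depth becomes 3
  Position 3 '(': depth becomes 4
  Position 4 ')': depth becomes 3
  Position 5 ')': depth becomes 2
  Position 6 ')': depth becomes 1
  Position 7 ')': depth becomes 0
  Position 8 '(': depth becomes 1
  Position 9 ')': depth becomes 0
  Position 10 '(': depth becomes 1
  Position 11 '(': depth becomes 2
  Position 12 '(': depth becomes 3
  Position 13 ')': depth becomes 2
  Position 14 ')': depth becomes 1
  Position 15 '(': depth becomes 2
  Position 16 '(': depth becomes 3
  Position 17 '(': depth becomes 4
  Position 18 '(': depth becomes 5
  Position 19 '(': depth becomes 6
  Position 20 '(': depth becomes 7
  Position 21 ')': depth becomes 6
  Position 22 ')': depth becomes 5
  Position 23 ')': depth becomes 4
  Position 24 ')': depth becomes 3
  Position 25 ')': depth becomes 2
  Position 26 ')': depth becomes 1
  Position 27 ')': depth becomes 0
Maximum depth reached: 7

7


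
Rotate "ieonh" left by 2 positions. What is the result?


Input: "ieonh", rotate left by 2
First 2 characters: "ie"
Remaining characters: "onh"
Concatenate remaining + first: "onh" + "ie" = "onhie"

onhie


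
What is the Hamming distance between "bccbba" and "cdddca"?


Comparing "bccbba" and "cdddca" position by position:
  Position 0: 'b' vs 'c' => differ
  Position 1: 'c' vs 'd' => differ
  Position 2: 'c' vs 'd' => differ
  Position 3: 'b' vs 'd' => differ
  Position 4: 'b' vs 'c' => differ
  Position 5: 'a' vs 'a' => same
Total differences (Hamming distance): 5

5


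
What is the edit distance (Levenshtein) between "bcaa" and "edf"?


Computing edit distance: "bcaa" -> "edf"
DP table:
           e    d    f
      0    1    2    3
  b   1    1    2    3
  c   2    2    2    3
  a   3    3    3    3
  a   4    4    4    4
Edit distance = dp[4][3] = 4

4


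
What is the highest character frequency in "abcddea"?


Input: abcddea
Character counts:
  'a': 2
  'b': 1
  'c': 1
  'd': 2
  'e': 1
Maximum frequency: 2

2


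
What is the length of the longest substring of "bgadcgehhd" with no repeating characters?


Input: "bgadcgehhd"
Sliding window (track last position of each char):
  Position 0 ('b'): window [0,0] length 1 -- new best
  Position 1 ('g'): window [0,1] length 2 -- new best
  Position 2 ('a'): window [0,2] length 3 -- new best
  Position 3 ('d'): window [0,3] length 4 -- new best
  Position 4 ('c'): window [0,4] length 5 -- new best
  Position 5 ('g'): repeat (last at 1), move window start to 2
  Position 5 ('g'): window [2,5] length 4
  Position 6 ('e'): window [2,6] length 5
  Position 7 ('h'): window [2,7] length 6 -- new best
  Position 8 ('h'): repeat (last at 7), move window start to 8
  Position 8 ('h'): window [8,8] length 1
  Position 9 ('d'): window [8,9] length 2
Longest substring with no repeats: "adcgeh" with length 6

6


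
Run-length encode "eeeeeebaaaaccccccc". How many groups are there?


Input: eeeeeebaaaaccccccc
Scanning for consecutive runs:
  Group 1: 'e' x 6 (positions 0-5)
  Group 2: 'b' x 1 (positions 6-6)
  Group 3: 'a' x 4 (positions 7-10)
  Group 4: 'c' x 7 (positions 11-17)
Total groups: 4

4


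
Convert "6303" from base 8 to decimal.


Input: "6303" in base 8
Positional expansion:
  Digit '6' (value 6) x 8^3 = 3072
  Digit '3' (value 3) x 8^2 = 192
  Digit '0' (value 0) x 8^1 = 0
  Digit '3' (value 3) x 8^0 = 3
Sum = 3267

3267


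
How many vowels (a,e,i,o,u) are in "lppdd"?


Input: lppdd
Checking each character:
  'l' at position 0: consonant
  'p' at position 1: consonant
  'p' at position 2: consonant
  'd' at position 3: consonant
  'd' at position 4: consonant
Total vowels: 0

0


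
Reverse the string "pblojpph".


Input: pblojpph
Reading characters right to left:
  Position 7: 'h'
  Position 6: 'p'
  Position 5: 'p'
  Position 4: 'j'
  Position 3: 'o'
  Position 2: 'l'
  Position 1: 'b'
  Position 0: 'p'
Reversed: hppjolbp

hppjolbp


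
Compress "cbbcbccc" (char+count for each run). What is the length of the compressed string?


Input: cbbcbccc
Runs:
  'c' x 1 => "c1"
  'b' x 2 => "b2"
  'c' x 1 => "c1"
  'b' x 1 => "b1"
  'c' x 3 => "c3"
Compressed: "c1b2c1b1c3"
Compressed length: 10

10


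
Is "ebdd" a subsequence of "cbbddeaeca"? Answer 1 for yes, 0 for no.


Check if "ebdd" is a subsequence of "cbbddeaeca"
Greedy scan:
  Position 0 ('c'): no match needed
  Position 1 ('b'): no match needed
  Position 2 ('b'): no match needed
  Position 3 ('d'): no match needed
  Position 4 ('d'): no match needed
  Position 5 ('e'): matches sub[0] = 'e'
  Position 6 ('a'): no match needed
  Position 7 ('e'): no match needed
  Position 8 ('c'): no match needed
  Position 9 ('a'): no match needed
Only matched 1/4 characters => not a subsequence

0


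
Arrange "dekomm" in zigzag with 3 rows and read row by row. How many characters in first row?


Zigzag "dekomm" into 3 rows:
Placing characters:
  'd' => row 0
  'e' => row 1
  'k' => row 2
  'o' => row 1
  'm' => row 0
  'm' => row 1
Rows:
  Row 0: "dm"
  Row 1: "eom"
  Row 2: "k"
First row length: 2

2


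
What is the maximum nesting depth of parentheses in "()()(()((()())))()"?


Input: "()()(()((()())))()"
Tracking depth:
  Position 0 '(': depth becomes 1
  Position 1 ')': depth becomes 0
  Position 2 '(': depth becomes 1
  Position 3 ')': depth becomes 0
  Position 4 '(': depth becomes 1
  Position 5 '(': depth becomes 2
  Position 6 ')': depth becomes 1
  Position 7 '(': depth becomes 2
  Position 8 '(': depth becomes 3
  Position 9 '(': depth becomes 4
  Position 10 ')': depth becomes 3
  Position 11 '(': depth becomes 4
  Position 12 ')': depth becomes 3
  Position 13 ')': depth becomes 2
  Position 14 ')': depth becomes 1
  Position 15 ')': depth becomes 0
  Position 16 '(': depth becomes 1
  Position 17 ')': depth becomes 0
Maximum depth reached: 4

4


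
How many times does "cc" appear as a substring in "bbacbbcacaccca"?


Searching for "cc" in "bbacbbcacaccca"
Scanning each position:
  Position 0: "bb" => no
  Position 1: "ba" => no
  Position 2: "ac" => no
  Position 3: "cb" => no
  Position 4: "bb" => no
  Position 5: "bc" => no
  Position 6: "ca" => no
  Position 7: "ac" => no
  Position 8: "ca" => no
  Position 9: "ac" => no
  Position 10: "cc" => MATCH
  Position 11: "cc" => MATCH
  Position 12: "ca" => no
Total occurrences: 2

2


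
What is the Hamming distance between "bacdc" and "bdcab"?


Comparing "bacdc" and "bdcab" position by position:
  Position 0: 'b' vs 'b' => same
  Position 1: 'a' vs 'd' => differ
  Position 2: 'c' vs 'c' => same
  Position 3: 'd' vs 'a' => differ
  Position 4: 'c' vs 'b' => differ
Total differences (Hamming distance): 3

3


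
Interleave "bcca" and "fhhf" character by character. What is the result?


Interleaving "bcca" and "fhhf":
  Position 0: 'b' from first, 'f' from second => "bf"
  Position 1: 'c' from first, 'h' from second => "ch"
  Position 2: 'c' from first, 'h' from second => "ch"
  Position 3: 'a' from first, 'f' from second => "af"
Result: bfchchaf

bfchchaf


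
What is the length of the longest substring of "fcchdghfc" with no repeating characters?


Input: "fcchdghfc"
Sliding window (track last position of each char):
  Position 0 ('f'): window [0,0] length 1 -- new best
  Position 1 ('c'): window [0,1] length 2 -- new best
  Position 2 ('c'): repeat (last at 1), move window start to 2
  Position 2 ('c'): window [2,2] length 1
  Position 3 ('h'): window [2,3] length 2
  Position 4 ('d'): window [2,4] length 3 -- new best
  Position 5 ('g'): window [2,5] length 4 -- new best
  Position 6 ('h'): repeat (last at 3), move window start to 4
  Position 6 ('h'): window [4,6] length 3
  Position 7 ('f'): window [4,7] length 4
  Position 8 ('c'): window [4,8] length 5 -- new best
Longest substring with no repeats: "dghfc" with length 5

5


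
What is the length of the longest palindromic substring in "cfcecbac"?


Input: "cfcecbac"
Checking substrings for palindromes:
  [0:3] "cfc" (len 3) => palindrome
  [2:5] "cec" (len 3) => palindrome
Longest palindromic substring: "cfc" with length 3

3


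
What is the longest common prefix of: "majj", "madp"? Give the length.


Words: majj, madp
  Position 0: all 'm' => match
  Position 1: all 'a' => match
  Position 2: ('j', 'd') => mismatch, stop
LCP = "ma" (length 2)

2


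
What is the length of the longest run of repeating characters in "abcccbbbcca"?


Input: "abcccbbbcca"
Scanning for longest run:
  Position 1 ('b'): new char, reset run to 1
  Position 2 ('c'): new char, reset run to 1
  Position 3 ('c'): continues run of 'c', length=2
  Position 4 ('c'): continues run of 'c', length=3
  Position 5 ('b'): new char, reset run to 1
  Position 6 ('b'): continues run of 'b', length=2
  Position 7 ('b'): continues run of 'b', length=3
  Position 8 ('c'): new char, reset run to 1
  Position 9 ('c'): continues run of 'c', length=2
  Position 10 ('a'): new char, reset run to 1
Longest run: 'c' with length 3

3


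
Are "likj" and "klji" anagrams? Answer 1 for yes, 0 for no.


Strings: "likj", "klji"
Sorted first:  ijkl
Sorted second: ijkl
Sorted forms match => anagrams

1


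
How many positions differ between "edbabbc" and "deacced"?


Comparing "edbabbc" and "deacced" position by position:
  Position 0: 'e' vs 'd' => DIFFER
  Position 1: 'd' vs 'e' => DIFFER
  Position 2: 'b' vs 'a' => DIFFER
  Position 3: 'a' vs 'c' => DIFFER
  Position 4: 'b' vs 'c' => DIFFER
  Position 5: 'b' vs 'e' => DIFFER
  Position 6: 'c' vs 'd' => DIFFER
Positions that differ: 7

7


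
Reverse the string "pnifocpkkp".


Input: pnifocpkkp
Reading characters right to left:
  Position 9: 'p'
  Position 8: 'k'
  Position 7: 'k'
  Position 6: 'p'
  Position 5: 'c'
  Position 4: 'o'
  Position 3: 'f'
  Position 2: 'i'
  Position 1: 'n'
  Position 0: 'p'
Reversed: pkkpcofinp

pkkpcofinp


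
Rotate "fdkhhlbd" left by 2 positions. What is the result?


Input: "fdkhhlbd", rotate left by 2
First 2 characters: "fd"
Remaining characters: "khhlbd"
Concatenate remaining + first: "khhlbd" + "fd" = "khhlbdfd"

khhlbdfd


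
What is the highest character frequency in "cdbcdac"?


Input: cdbcdac
Character counts:
  'a': 1
  'b': 1
  'c': 3
  'd': 2
Maximum frequency: 3

3


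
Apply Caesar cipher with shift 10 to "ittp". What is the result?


Caesar cipher: shift "ittp" by 10
  'i' (pos 8) + 10 = pos 18 = 's'
  't' (pos 19) + 10 = pos 3 = 'd'
  't' (pos 19) + 10 = pos 3 = 'd'
  'p' (pos 15) + 10 = pos 25 = 'z'
Result: sddz

sddz


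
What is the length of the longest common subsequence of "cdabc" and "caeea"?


LCS of "cdabc" and "caeea"
DP table:
           c    a    e    e    a
      0    0    0    0    0    0
  c   0    1    1    1    1    1
  d   0    1    1    1    1    1
  a   0    1    2    2    2    2
  b   0    1    2    2    2    2
  c   0    1    2    2    2    2
LCS length = dp[5][5] = 2

2


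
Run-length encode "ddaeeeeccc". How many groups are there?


Input: ddaeeeeccc
Scanning for consecutive runs:
  Group 1: 'd' x 2 (positions 0-1)
  Group 2: 'a' x 1 (positions 2-2)
  Group 3: 'e' x 4 (positions 3-6)
  Group 4: 'c' x 3 (positions 7-9)
Total groups: 4

4


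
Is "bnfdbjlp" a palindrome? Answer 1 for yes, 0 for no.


Input: bnfdbjlp
Reversed: pljbdfnb
  Compare pos 0 ('b') with pos 7 ('p'): MISMATCH
  Compare pos 1 ('n') with pos 6 ('l'): MISMATCH
  Compare pos 2 ('f') with pos 5 ('j'): MISMATCH
  Compare pos 3 ('d') with pos 4 ('b'): MISMATCH
Result: not a palindrome

0


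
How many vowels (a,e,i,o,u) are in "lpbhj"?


Input: lpbhj
Checking each character:
  'l' at position 0: consonant
  'p' at position 1: consonant
  'b' at position 2: consonant
  'h' at position 3: consonant
  'j' at position 4: consonant
Total vowels: 0

0


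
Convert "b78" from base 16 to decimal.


Input: "b78" in base 16
Positional expansion:
  Digit 'b' (value 11) x 16^2 = 2816
  Digit '7' (value 7) x 16^1 = 112
  Digit '8' (value 8) x 16^0 = 8
Sum = 2936

2936


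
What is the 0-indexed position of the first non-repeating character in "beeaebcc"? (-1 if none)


Input: beeaebcc
Character frequencies:
  'a': 1
  'b': 2
  'c': 2
  'e': 3
Scanning left to right for freq == 1:
  Position 0 ('b'): freq=2, skip
  Position 1 ('e'): freq=3, skip
  Position 2 ('e'): freq=3, skip
  Position 3 ('a'): unique! => answer = 3

3


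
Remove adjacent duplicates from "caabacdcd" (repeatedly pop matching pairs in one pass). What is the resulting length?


Input: caabacdcd
Stack-based adjacent duplicate removal:
  Read 'c': push. Stack: c
  Read 'a': push. Stack: ca
  Read 'a': matches stack top 'a' => pop. Stack: c
  Read 'b': push. Stack: cb
  Read 'a': push. Stack: cba
  Read 'c': push. Stack: cbac
  Read 'd': push. Stack: cbacd
  Read 'c': push. Stack: cbacdc
  Read 'd': push. Stack: cbacdcd
Final stack: "cbacdcd" (length 7)

7


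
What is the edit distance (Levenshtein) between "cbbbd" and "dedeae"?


Computing edit distance: "cbbbd" -> "dedeae"
DP table:
           d    e    d    e    a    e
      0    1    2    3    4    5    6
  c   1    1    2    3    4    5    6
  b   2    2    2    3    4    5    6
  b   3    3    3    3    4    5    6
  b   4    4    4    4    4    5    6
  d   5    4    5    4    5    5    6
Edit distance = dp[5][6] = 6

6


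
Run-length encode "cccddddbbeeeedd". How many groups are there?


Input: cccddddbbeeeedd
Scanning for consecutive runs:
  Group 1: 'c' x 3 (positions 0-2)
  Group 2: 'd' x 4 (positions 3-6)
  Group 3: 'b' x 2 (positions 7-8)
  Group 4: 'e' x 4 (positions 9-12)
  Group 5: 'd' x 2 (positions 13-14)
Total groups: 5

5


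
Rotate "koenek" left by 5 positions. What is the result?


Input: "koenek", rotate left by 5
First 5 characters: "koene"
Remaining characters: "k"
Concatenate remaining + first: "k" + "koene" = "kkoene"

kkoene


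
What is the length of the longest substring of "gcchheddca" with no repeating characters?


Input: "gcchheddca"
Sliding window (track last position of each char):
  Position 0 ('g'): window [0,0] length 1 -- new best
  Position 1 ('c'): window [0,1] length 2 -- new best
  Position 2 ('c'): repeat (last at 1), move window start to 2
  Position 2 ('c'): window [2,2] length 1
  Position 3 ('h'): window [2,3] length 2
  Position 4 ('h'): repeat (last at 3), move window start to 4
  Position 4 ('h'): window [4,4] length 1
  Position 5 ('e'): window [4,5] length 2
  Position 6 ('d'): window [4,6] length 3 -- new best
  Position 7 ('d'): repeat (last at 6), move window start to 7
  Position 7 ('d'): window [7,7] length 1
  Position 8 ('c'): window [7,8] length 2
  Position 9 ('a'): window [7,9] length 3
Longest substring with no repeats: "hed" with length 3

3


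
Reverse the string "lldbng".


Input: lldbng
Reading characters right to left:
  Position 5: 'g'
  Position 4: 'n'
  Position 3: 'b'
  Position 2: 'd'
  Position 1: 'l'
  Position 0: 'l'
Reversed: gnbdll

gnbdll


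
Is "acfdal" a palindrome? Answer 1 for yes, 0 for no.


Input: acfdal
Reversed: ladfca
  Compare pos 0 ('a') with pos 5 ('l'): MISMATCH
  Compare pos 1 ('c') with pos 4 ('a'): MISMATCH
  Compare pos 2 ('f') with pos 3 ('d'): MISMATCH
Result: not a palindrome

0


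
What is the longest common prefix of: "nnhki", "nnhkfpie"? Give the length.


Words: nnhki, nnhkfpie
  Position 0: all 'n' => match
  Position 1: all 'n' => match
  Position 2: all 'h' => match
  Position 3: all 'k' => match
  Position 4: ('i', 'f') => mismatch, stop
LCP = "nnhk" (length 4)

4


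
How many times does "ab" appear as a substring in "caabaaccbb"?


Searching for "ab" in "caabaaccbb"
Scanning each position:
  Position 0: "ca" => no
  Position 1: "aa" => no
  Position 2: "ab" => MATCH
  Position 3: "ba" => no
  Position 4: "aa" => no
  Position 5: "ac" => no
  Position 6: "cc" => no
  Position 7: "cb" => no
  Position 8: "bb" => no
Total occurrences: 1

1


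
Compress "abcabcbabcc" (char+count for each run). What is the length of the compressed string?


Input: abcabcbabcc
Runs:
  'a' x 1 => "a1"
  'b' x 1 => "b1"
  'c' x 1 => "c1"
  'a' x 1 => "a1"
  'b' x 1 => "b1"
  'c' x 1 => "c1"
  'b' x 1 => "b1"
  'a' x 1 => "a1"
  'b' x 1 => "b1"
  'c' x 2 => "c2"
Compressed: "a1b1c1a1b1c1b1a1b1c2"
Compressed length: 20

20


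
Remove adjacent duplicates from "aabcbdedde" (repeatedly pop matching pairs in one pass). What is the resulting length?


Input: aabcbdedde
Stack-based adjacent duplicate removal:
  Read 'a': push. Stack: a
  Read 'a': matches stack top 'a' => pop. Stack: (empty)
  Read 'b': push. Stack: b
  Read 'c': push. Stack: bc
  Read 'b': push. Stack: bcb
  Read 'd': push. Stack: bcbd
  Read 'e': push. Stack: bcbde
  Read 'd': push. Stack: bcbded
  Read 'd': matches stack top 'd' => pop. Stack: bcbde
  Read 'e': matches stack top 'e' => pop. Stack: bcbd
Final stack: "bcbd" (length 4)

4
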